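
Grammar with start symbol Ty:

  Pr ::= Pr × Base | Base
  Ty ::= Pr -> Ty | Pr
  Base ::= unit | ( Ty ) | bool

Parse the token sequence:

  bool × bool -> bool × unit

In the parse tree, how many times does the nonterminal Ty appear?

2

[Ty [Pr [Pr [Base bool]] × [Base bool]] -> [Ty [Pr [Pr [Base bool]] × [Base unit]]]]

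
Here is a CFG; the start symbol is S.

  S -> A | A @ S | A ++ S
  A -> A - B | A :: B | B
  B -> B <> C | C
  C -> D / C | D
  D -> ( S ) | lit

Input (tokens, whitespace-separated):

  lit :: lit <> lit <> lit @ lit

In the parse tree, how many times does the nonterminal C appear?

[S [A [A [B [C [D lit]]]] :: [B [B [B [C [D lit]]] <> [C [D lit]]] <> [C [D lit]]]] @ [S [A [B [C [D lit]]]]]]

5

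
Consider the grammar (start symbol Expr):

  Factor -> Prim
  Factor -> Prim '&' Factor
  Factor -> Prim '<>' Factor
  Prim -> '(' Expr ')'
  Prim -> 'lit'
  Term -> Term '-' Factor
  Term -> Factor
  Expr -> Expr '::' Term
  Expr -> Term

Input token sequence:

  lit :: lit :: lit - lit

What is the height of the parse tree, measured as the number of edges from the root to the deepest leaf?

6

[Expr [Expr [Expr [Term [Factor [Prim lit]]]] :: [Term [Factor [Prim lit]]]] :: [Term [Term [Factor [Prim lit]]] - [Factor [Prim lit]]]]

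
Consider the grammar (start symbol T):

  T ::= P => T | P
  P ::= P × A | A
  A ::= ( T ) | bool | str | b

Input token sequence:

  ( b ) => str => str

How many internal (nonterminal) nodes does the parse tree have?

[T [P [A ( [T [P [A b]]] )]] => [T [P [A str]] => [T [P [A str]]]]]

12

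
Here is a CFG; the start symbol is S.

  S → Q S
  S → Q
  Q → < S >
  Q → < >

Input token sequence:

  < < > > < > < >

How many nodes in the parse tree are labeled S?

[S [Q < [S [Q < >]] >] [S [Q < >] [S [Q < >]]]]

4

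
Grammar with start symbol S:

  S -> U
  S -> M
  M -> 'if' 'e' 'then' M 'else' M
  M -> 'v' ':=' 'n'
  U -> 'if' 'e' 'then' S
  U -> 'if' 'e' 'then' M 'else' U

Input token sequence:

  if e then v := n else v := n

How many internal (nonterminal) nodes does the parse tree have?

4

[S [M if e then [M v := n] else [M v := n]]]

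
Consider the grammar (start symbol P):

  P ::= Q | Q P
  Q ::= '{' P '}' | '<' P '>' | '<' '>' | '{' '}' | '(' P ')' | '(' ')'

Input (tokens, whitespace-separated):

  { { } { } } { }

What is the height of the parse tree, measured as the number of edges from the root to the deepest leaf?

5

[P [Q { [P [Q { }] [P [Q { }]]] }] [P [Q { }]]]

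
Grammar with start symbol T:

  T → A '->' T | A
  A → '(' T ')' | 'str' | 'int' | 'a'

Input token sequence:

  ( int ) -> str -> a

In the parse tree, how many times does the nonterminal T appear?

4

[T [A ( [T [A int]] )] -> [T [A str] -> [T [A a]]]]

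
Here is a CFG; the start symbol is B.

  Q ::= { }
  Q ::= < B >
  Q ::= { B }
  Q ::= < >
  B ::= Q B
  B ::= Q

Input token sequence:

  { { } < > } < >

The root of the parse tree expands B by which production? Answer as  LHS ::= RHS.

[B [Q { [B [Q { }] [B [Q < >]]] }] [B [Q < >]]]

B ::= Q B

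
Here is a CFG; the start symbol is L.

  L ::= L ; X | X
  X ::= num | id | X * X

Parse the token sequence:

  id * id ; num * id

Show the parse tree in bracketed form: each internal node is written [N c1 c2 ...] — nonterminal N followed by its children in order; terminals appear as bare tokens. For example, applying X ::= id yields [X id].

L
L ; X
X ; X
X * X ; X
id * X ; X
id * id ; X
id * id ; X * X
id * id ; num * X
id * id ; num * id

[L [L [X [X id] * [X id]]] ; [X [X num] * [X id]]]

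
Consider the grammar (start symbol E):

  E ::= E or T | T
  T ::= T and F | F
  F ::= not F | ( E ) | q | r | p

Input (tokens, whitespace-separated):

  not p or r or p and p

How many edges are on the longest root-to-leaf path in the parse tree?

[E [E [E [T [F not [F p]]]] or [T [F r]]] or [T [T [F p]] and [F p]]]

6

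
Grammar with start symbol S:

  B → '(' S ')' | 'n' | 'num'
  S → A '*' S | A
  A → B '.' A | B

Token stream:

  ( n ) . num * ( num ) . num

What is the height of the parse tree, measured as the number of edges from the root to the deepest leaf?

7

[S [A [B ( [S [A [B n]]] )] . [A [B num]]] * [S [A [B ( [S [A [B num]]] )] . [A [B num]]]]]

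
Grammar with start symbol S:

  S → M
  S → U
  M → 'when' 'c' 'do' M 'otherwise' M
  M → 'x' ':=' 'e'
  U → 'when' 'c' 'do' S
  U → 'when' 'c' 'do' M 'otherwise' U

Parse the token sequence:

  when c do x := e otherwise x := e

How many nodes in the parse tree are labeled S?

[S [M when c do [M x := e] otherwise [M x := e]]]

1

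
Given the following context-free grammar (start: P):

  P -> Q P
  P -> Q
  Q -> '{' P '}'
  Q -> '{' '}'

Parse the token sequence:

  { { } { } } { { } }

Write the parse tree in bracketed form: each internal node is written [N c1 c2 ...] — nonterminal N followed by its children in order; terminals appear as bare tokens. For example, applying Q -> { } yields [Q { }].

[P [Q { [P [Q { }] [P [Q { }]]] }] [P [Q { [P [Q { }]] }]]]

P
Q P
{ P } P
{ Q P } P
{ { } P } P
{ { } Q } P
{ { } { } } P
{ { } { } } Q
{ { } { } } { P }
{ { } { } } { Q }
{ { } { } } { { } }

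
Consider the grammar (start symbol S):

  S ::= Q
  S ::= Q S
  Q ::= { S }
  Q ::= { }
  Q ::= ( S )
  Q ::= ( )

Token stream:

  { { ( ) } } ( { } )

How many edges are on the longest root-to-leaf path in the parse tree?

6

[S [Q { [S [Q { [S [Q ( )]] }]] }] [S [Q ( [S [Q { }]] )]]]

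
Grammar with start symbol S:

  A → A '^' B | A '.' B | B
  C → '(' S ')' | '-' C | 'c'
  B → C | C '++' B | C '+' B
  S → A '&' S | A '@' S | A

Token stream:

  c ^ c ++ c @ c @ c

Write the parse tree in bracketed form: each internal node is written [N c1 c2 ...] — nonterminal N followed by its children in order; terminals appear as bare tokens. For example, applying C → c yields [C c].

[S [A [A [B [C c]]] ^ [B [C c] ++ [B [C c]]]] @ [S [A [B [C c]]] @ [S [A [B [C c]]]]]]

S
A @ S
A ^ B @ S
B ^ B @ S
C ^ B @ S
c ^ B @ S
c ^ C ++ B @ S
c ^ c ++ B @ S
c ^ c ++ C @ S
c ^ c ++ c @ S
c ^ c ++ c @ A @ S
c ^ c ++ c @ B @ S
c ^ c ++ c @ C @ S
c ^ c ++ c @ c @ S
c ^ c ++ c @ c @ A
c ^ c ++ c @ c @ B
c ^ c ++ c @ c @ C
c ^ c ++ c @ c @ c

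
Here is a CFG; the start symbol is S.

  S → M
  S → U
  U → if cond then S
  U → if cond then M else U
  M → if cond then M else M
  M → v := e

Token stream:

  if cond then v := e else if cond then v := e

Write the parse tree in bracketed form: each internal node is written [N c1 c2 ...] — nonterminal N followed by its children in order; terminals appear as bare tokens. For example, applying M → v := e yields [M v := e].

S
U
if cond then M else U
if cond then v := e else U
if cond then v := e else if cond then S
if cond then v := e else if cond then M
if cond then v := e else if cond then v := e

[S [U if cond then [M v := e] else [U if cond then [S [M v := e]]]]]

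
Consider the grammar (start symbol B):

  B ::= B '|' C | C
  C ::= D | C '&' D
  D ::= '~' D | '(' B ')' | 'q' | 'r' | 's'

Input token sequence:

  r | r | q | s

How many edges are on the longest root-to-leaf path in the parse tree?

[B [B [B [B [C [D r]]] | [C [D r]]] | [C [D q]]] | [C [D s]]]

6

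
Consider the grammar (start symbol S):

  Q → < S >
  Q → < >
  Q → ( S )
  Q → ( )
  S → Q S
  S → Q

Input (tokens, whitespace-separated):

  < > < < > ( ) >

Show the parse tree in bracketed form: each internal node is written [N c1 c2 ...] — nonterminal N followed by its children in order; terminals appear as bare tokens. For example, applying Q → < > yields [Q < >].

[S [Q < >] [S [Q < [S [Q < >] [S [Q ( )]]] >]]]

S
Q S
< > S
< > Q
< > < S >
< > < Q S >
< > < < > S >
< > < < > Q >
< > < < > ( ) >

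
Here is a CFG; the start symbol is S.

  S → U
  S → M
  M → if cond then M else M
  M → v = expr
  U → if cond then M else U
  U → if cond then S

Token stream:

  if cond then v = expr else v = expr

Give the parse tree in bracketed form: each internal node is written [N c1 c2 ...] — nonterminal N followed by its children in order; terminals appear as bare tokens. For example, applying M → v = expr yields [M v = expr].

S
M
if cond then M else M
if cond then v = expr else M
if cond then v = expr else v = expr

[S [M if cond then [M v = expr] else [M v = expr]]]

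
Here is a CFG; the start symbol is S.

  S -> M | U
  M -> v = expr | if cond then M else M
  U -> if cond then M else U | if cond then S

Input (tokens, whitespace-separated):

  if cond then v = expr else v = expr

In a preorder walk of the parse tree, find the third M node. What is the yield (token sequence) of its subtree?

[S [M if cond then [M v = expr] else [M v = expr]]]

v = expr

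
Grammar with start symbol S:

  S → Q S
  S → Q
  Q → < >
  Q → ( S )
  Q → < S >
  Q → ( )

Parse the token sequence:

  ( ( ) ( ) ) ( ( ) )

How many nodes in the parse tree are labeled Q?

5

[S [Q ( [S [Q ( )] [S [Q ( )]]] )] [S [Q ( [S [Q ( )]] )]]]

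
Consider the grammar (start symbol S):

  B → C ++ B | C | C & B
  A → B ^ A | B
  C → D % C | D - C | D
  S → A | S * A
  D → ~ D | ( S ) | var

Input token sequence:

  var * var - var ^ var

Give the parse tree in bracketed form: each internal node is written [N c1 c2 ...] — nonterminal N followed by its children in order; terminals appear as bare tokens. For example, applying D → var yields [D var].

[S [S [A [B [C [D var]]]]] * [A [B [C [D var] - [C [D var]]]] ^ [A [B [C [D var]]]]]]

S
S * A
A * A
B * A
C * A
D * A
var * A
var * B ^ A
var * C ^ A
var * D - C ^ A
var * var - C ^ A
var * var - D ^ A
var * var - var ^ A
var * var - var ^ B
var * var - var ^ C
var * var - var ^ D
var * var - var ^ var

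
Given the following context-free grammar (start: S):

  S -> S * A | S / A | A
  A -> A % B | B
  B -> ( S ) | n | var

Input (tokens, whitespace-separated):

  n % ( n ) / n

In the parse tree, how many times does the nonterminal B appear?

[S [S [A [A [B n]] % [B ( [S [A [B n]]] )]]] / [A [B n]]]

4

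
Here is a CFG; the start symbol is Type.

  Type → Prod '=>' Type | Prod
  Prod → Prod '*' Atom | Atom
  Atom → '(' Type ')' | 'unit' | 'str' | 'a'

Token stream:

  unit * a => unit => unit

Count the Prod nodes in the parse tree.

4

[Type [Prod [Prod [Atom unit]] * [Atom a]] => [Type [Prod [Atom unit]] => [Type [Prod [Atom unit]]]]]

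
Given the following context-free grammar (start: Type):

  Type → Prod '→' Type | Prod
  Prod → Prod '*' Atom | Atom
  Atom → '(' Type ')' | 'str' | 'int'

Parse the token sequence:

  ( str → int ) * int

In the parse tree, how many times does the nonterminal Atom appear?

[Type [Prod [Prod [Atom ( [Type [Prod [Atom str]] → [Type [Prod [Atom int]]]] )]] * [Atom int]]]

4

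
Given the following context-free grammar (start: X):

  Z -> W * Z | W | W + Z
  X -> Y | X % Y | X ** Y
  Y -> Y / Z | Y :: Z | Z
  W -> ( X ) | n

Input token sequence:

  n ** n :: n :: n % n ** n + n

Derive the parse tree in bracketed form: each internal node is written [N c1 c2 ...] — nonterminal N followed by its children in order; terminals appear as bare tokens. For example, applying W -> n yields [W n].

[X [X [X [X [Y [Z [W n]]]] ** [Y [Y [Y [Z [W n]]] :: [Z [W n]]] :: [Z [W n]]]] % [Y [Z [W n]]]] ** [Y [Z [W n] + [Z [W n]]]]]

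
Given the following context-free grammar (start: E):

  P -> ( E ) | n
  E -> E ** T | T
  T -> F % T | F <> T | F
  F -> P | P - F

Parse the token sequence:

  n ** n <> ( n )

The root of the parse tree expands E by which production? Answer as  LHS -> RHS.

[E [E [T [F [P n]]]] ** [T [F [P n]] <> [T [F [P ( [E [T [F [P n]]]] )]]]]]

E -> E ** T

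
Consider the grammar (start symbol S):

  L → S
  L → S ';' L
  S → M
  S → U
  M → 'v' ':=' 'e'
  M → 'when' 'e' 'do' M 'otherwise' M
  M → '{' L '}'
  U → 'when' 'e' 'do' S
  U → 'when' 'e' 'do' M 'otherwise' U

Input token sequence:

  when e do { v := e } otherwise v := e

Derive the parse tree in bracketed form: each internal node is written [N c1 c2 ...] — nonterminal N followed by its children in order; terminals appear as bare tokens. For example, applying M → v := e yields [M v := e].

S
M
when e do M otherwise M
when e do { L } otherwise M
when e do { S } otherwise M
when e do { M } otherwise M
when e do { v := e } otherwise M
when e do { v := e } otherwise v := e

[S [M when e do [M { [L [S [M v := e]]] }] otherwise [M v := e]]]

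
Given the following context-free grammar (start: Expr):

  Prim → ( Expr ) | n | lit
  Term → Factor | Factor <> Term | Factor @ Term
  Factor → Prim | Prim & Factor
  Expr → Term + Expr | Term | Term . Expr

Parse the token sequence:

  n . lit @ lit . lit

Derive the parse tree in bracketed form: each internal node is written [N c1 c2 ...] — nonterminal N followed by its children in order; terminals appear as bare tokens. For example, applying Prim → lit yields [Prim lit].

Expr
Term . Expr
Factor . Expr
Prim . Expr
n . Expr
n . Term . Expr
n . Factor @ Term . Expr
n . Prim @ Term . Expr
n . lit @ Term . Expr
n . lit @ Factor . Expr
n . lit @ Prim . Expr
n . lit @ lit . Expr
n . lit @ lit . Term
n . lit @ lit . Factor
n . lit @ lit . Prim
n . lit @ lit . lit

[Expr [Term [Factor [Prim n]]] . [Expr [Term [Factor [Prim lit]] @ [Term [Factor [Prim lit]]]] . [Expr [Term [Factor [Prim lit]]]]]]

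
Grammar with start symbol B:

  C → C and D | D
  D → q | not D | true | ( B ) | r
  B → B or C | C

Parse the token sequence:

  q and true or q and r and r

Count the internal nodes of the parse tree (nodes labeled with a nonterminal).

[B [B [C [C [D q]] and [D true]]] or [C [C [C [D q]] and [D r]] and [D r]]]

12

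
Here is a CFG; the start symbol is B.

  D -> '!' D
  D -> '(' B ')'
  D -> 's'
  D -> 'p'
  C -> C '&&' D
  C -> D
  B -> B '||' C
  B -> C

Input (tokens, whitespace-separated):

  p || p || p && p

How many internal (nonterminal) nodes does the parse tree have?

[B [B [B [C [D p]]] || [C [D p]]] || [C [C [D p]] && [D p]]]

11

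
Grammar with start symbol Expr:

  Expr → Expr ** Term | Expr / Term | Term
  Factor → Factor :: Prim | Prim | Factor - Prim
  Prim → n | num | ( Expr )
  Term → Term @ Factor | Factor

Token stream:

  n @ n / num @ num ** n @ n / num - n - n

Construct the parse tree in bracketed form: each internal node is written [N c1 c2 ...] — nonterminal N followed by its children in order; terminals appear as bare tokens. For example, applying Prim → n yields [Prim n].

[Expr [Expr [Expr [Expr [Term [Term [Factor [Prim n]]] @ [Factor [Prim n]]]] / [Term [Term [Factor [Prim num]]] @ [Factor [Prim num]]]] ** [Term [Term [Factor [Prim n]]] @ [Factor [Prim n]]]] / [Term [Factor [Factor [Factor [Prim num]] - [Prim n]] - [Prim n]]]]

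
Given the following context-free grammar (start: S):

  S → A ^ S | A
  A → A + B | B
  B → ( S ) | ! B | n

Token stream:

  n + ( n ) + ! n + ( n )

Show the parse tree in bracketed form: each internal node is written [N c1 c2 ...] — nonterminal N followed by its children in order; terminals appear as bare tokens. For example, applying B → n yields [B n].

[S [A [A [A [A [B n]] + [B ( [S [A [B n]]] )]] + [B ! [B n]]] + [B ( [S [A [B n]]] )]]]

S
A
A + B
A + B + B
A + B + B + B
B + B + B + B
n + B + B + B
n + ( S ) + B + B
n + ( A ) + B + B
n + ( B ) + B + B
n + ( n ) + B + B
n + ( n ) + ! B + B
n + ( n ) + ! n + B
n + ( n ) + ! n + ( S )
n + ( n ) + ! n + ( A )
n + ( n ) + ! n + ( B )
n + ( n ) + ! n + ( n )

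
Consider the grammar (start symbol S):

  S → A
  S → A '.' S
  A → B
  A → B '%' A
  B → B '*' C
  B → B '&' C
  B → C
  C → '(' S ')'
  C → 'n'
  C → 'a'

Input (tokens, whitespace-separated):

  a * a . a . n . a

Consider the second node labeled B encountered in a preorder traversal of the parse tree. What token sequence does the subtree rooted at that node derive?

a

[S [A [B [B [C a]] * [C a]]] . [S [A [B [C a]]] . [S [A [B [C n]]] . [S [A [B [C a]]]]]]]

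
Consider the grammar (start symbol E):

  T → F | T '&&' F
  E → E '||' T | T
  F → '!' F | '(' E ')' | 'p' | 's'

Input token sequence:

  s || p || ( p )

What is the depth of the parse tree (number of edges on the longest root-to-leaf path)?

6

[E [E [E [T [F s]]] || [T [F p]]] || [T [F ( [E [T [F p]]] )]]]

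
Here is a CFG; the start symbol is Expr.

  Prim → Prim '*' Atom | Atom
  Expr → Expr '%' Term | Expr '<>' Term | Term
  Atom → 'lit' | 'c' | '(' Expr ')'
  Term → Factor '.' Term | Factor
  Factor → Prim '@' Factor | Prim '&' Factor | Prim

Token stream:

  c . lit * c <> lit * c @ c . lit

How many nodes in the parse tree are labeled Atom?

[Expr [Expr [Term [Factor [Prim [Atom c]]] . [Term [Factor [Prim [Prim [Atom lit]] * [Atom c]]]]]] <> [Term [Factor [Prim [Prim [Atom lit]] * [Atom c]] @ [Factor [Prim [Atom c]]]] . [Term [Factor [Prim [Atom lit]]]]]]

7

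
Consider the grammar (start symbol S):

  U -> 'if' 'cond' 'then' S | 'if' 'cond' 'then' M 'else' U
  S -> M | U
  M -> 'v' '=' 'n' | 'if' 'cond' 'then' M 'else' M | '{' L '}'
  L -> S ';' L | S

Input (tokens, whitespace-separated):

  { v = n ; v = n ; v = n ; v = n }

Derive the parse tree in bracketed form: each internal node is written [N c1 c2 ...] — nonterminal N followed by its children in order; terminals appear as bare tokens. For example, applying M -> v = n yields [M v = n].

[S [M { [L [S [M v = n]] ; [L [S [M v = n]] ; [L [S [M v = n]] ; [L [S [M v = n]]]]]] }]]

S
M
{ L }
{ S ; L }
{ M ; L }
{ v = n ; L }
{ v = n ; S ; L }
{ v = n ; M ; L }
{ v = n ; v = n ; L }
{ v = n ; v = n ; S ; L }
{ v = n ; v = n ; M ; L }
{ v = n ; v = n ; v = n ; L }
{ v = n ; v = n ; v = n ; S }
{ v = n ; v = n ; v = n ; M }
{ v = n ; v = n ; v = n ; v = n }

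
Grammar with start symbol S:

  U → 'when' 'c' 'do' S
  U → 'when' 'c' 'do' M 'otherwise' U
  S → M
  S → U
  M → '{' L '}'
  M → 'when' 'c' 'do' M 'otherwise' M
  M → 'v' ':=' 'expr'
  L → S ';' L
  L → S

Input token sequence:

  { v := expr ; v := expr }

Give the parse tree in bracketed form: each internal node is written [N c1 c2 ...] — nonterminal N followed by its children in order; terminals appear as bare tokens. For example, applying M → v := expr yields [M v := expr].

[S [M { [L [S [M v := expr]] ; [L [S [M v := expr]]]] }]]

S
M
{ L }
{ S ; L }
{ M ; L }
{ v := expr ; L }
{ v := expr ; S }
{ v := expr ; M }
{ v := expr ; v := expr }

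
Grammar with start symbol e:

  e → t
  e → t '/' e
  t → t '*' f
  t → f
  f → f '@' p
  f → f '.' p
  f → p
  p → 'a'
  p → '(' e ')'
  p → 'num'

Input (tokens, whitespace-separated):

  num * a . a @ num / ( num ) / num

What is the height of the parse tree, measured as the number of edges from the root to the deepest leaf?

9

[e [t [t [f [p num]]] * [f [f [f [p a]] . [p a]] @ [p num]]] / [e [t [f [p ( [e [t [f [p num]]]] )]]] / [e [t [f [p num]]]]]]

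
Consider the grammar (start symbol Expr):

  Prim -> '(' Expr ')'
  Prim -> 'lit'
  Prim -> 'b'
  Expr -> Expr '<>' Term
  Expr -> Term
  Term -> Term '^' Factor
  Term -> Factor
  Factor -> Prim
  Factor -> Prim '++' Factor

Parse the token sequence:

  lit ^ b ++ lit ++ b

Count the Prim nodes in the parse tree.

4

[Expr [Term [Term [Factor [Prim lit]]] ^ [Factor [Prim b] ++ [Factor [Prim lit] ++ [Factor [Prim b]]]]]]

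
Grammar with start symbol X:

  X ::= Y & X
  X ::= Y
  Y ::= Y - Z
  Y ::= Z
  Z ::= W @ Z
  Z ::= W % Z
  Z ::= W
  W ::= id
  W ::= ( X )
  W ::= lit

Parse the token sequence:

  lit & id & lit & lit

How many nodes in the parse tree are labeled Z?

4

[X [Y [Z [W lit]]] & [X [Y [Z [W id]]] & [X [Y [Z [W lit]]] & [X [Y [Z [W lit]]]]]]]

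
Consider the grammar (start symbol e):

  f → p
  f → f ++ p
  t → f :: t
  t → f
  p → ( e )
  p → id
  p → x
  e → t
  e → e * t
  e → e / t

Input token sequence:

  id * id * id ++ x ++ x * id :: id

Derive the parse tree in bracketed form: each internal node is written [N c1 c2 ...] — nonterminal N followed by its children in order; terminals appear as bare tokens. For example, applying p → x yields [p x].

e
e * t
e * t * t
e * t * t * t
t * t * t * t
f * t * t * t
p * t * t * t
id * t * t * t
id * f * t * t
id * p * t * t
id * id * t * t
id * id * f * t
id * id * f ++ p * t
id * id * f ++ p ++ p * t
id * id * p ++ p ++ p * t
id * id * id ++ p ++ p * t
id * id * id ++ x ++ p * t
id * id * id ++ x ++ x * t
id * id * id ++ x ++ x * f :: t
id * id * id ++ x ++ x * p :: t
id * id * id ++ x ++ x * id :: t
id * id * id ++ x ++ x * id :: f
id * id * id ++ x ++ x * id :: p
id * id * id ++ x ++ x * id :: id

[e [e [e [e [t [f [p id]]]] * [t [f [p id]]]] * [t [f [f [f [p id]] ++ [p x]] ++ [p x]]]] * [t [f [p id]] :: [t [f [p id]]]]]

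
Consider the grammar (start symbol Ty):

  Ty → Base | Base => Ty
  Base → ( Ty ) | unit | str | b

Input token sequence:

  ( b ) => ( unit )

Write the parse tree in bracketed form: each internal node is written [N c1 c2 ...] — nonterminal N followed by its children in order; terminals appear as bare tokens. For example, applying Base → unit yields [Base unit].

[Ty [Base ( [Ty [Base b]] )] => [Ty [Base ( [Ty [Base unit]] )]]]

Ty
Base => Ty
( Ty ) => Ty
( Base ) => Ty
( b ) => Ty
( b ) => Base
( b ) => ( Ty )
( b ) => ( Base )
( b ) => ( unit )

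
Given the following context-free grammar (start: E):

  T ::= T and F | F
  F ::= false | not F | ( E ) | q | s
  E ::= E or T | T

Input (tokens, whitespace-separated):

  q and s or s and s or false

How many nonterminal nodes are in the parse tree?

[E [E [E [T [T [F q]] and [F s]]] or [T [T [F s]] and [F s]]] or [T [F false]]]

13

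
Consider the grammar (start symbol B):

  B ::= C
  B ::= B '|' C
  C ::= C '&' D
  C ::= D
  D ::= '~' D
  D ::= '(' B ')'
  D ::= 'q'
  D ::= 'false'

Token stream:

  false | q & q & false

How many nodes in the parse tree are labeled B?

[B [B [C [D false]]] | [C [C [C [D q]] & [D q]] & [D false]]]

2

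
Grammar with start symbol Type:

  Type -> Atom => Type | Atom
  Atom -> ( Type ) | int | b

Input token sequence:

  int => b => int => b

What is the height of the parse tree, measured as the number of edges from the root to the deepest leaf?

[Type [Atom int] => [Type [Atom b] => [Type [Atom int] => [Type [Atom b]]]]]

5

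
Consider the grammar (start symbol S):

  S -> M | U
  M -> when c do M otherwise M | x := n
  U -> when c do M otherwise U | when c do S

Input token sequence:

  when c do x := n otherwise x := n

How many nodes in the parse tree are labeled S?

1

[S [M when c do [M x := n] otherwise [M x := n]]]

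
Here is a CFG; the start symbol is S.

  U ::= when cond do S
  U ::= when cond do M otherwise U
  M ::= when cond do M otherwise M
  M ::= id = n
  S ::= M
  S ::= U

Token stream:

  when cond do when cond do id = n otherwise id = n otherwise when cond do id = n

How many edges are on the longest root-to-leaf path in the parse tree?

[S [U when cond do [M when cond do [M id = n] otherwise [M id = n]] otherwise [U when cond do [S [M id = n]]]]]

5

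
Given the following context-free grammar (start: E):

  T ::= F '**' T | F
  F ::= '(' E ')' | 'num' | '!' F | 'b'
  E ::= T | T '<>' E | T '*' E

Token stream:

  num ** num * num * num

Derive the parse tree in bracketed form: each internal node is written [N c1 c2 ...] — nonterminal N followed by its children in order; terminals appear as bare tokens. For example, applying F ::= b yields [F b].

[E [T [F num] ** [T [F num]]] * [E [T [F num]] * [E [T [F num]]]]]

E
T * E
F ** T * E
num ** T * E
num ** F * E
num ** num * E
num ** num * T * E
num ** num * F * E
num ** num * num * E
num ** num * num * T
num ** num * num * F
num ** num * num * num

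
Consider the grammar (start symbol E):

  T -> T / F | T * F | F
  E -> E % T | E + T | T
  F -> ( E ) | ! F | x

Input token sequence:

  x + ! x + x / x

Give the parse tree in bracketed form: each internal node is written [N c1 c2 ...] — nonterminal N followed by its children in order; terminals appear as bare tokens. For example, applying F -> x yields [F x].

[E [E [E [T [F x]]] + [T [F ! [F x]]]] + [T [T [F x]] / [F x]]]

E
E + T
E + T + T
T + T + T
F + T + T
x + T + T
x + F + T
x + ! F + T
x + ! x + T
x + ! x + T / F
x + ! x + F / F
x + ! x + x / F
x + ! x + x / x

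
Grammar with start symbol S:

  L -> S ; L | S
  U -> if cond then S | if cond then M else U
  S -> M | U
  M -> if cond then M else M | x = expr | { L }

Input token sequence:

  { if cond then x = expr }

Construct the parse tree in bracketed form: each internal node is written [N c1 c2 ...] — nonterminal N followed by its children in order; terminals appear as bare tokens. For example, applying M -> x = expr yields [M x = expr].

[S [M { [L [S [U if cond then [S [M x = expr]]]]] }]]

S
M
{ L }
{ S }
{ U }
{ if cond then S }
{ if cond then M }
{ if cond then x = expr }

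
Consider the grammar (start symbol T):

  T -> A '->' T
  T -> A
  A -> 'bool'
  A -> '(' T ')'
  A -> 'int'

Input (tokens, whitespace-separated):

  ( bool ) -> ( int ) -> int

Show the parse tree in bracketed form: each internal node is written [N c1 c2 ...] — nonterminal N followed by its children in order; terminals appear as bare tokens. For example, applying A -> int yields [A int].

T
A -> T
( T ) -> T
( A ) -> T
( bool ) -> T
( bool ) -> A -> T
( bool ) -> ( T ) -> T
( bool ) -> ( A ) -> T
( bool ) -> ( int ) -> T
( bool ) -> ( int ) -> A
( bool ) -> ( int ) -> int

[T [A ( [T [A bool]] )] -> [T [A ( [T [A int]] )] -> [T [A int]]]]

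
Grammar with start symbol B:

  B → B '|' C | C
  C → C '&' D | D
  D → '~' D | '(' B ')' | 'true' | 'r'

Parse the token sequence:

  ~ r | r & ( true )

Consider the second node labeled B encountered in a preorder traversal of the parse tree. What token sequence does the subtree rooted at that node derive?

[B [B [C [D ~ [D r]]]] | [C [C [D r]] & [D ( [B [C [D true]]] )]]]

~ r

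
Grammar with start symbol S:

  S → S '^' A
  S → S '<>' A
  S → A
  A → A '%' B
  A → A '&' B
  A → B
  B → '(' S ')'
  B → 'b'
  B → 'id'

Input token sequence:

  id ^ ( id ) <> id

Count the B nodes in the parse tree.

4

[S [S [S [A [B id]]] ^ [A [B ( [S [A [B id]]] )]]] <> [A [B id]]]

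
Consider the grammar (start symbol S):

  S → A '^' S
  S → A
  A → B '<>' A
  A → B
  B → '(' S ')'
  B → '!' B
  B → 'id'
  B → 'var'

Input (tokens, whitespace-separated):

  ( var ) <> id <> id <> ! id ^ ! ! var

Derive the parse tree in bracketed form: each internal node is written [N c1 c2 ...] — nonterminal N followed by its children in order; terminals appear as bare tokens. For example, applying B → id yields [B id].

S
A ^ S
B <> A ^ S
( S ) <> A ^ S
( A ) <> A ^ S
( B ) <> A ^ S
( var ) <> A ^ S
( var ) <> B <> A ^ S
( var ) <> id <> A ^ S
( var ) <> id <> B <> A ^ S
( var ) <> id <> id <> A ^ S
( var ) <> id <> id <> B ^ S
( var ) <> id <> id <> ! B ^ S
( var ) <> id <> id <> ! id ^ S
( var ) <> id <> id <> ! id ^ A
( var ) <> id <> id <> ! id ^ B
( var ) <> id <> id <> ! id ^ ! B
( var ) <> id <> id <> ! id ^ ! ! B
( var ) <> id <> id <> ! id ^ ! ! var

[S [A [B ( [S [A [B var]]] )] <> [A [B id] <> [A [B id] <> [A [B ! [B id]]]]]] ^ [S [A [B ! [B ! [B var]]]]]]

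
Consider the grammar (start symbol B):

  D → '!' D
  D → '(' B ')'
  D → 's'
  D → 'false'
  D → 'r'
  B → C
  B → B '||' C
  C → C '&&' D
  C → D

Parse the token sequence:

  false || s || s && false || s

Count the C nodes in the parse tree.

[B [B [B [B [C [D false]]] || [C [D s]]] || [C [C [D s]] && [D false]]] || [C [D s]]]

5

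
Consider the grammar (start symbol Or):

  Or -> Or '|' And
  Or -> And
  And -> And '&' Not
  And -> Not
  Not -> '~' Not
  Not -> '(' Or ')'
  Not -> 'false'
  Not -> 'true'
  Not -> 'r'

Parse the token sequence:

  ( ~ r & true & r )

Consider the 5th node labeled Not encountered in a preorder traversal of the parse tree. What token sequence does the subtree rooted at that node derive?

r

[Or [And [Not ( [Or [And [And [And [Not ~ [Not r]]] & [Not true]] & [Not r]]] )]]]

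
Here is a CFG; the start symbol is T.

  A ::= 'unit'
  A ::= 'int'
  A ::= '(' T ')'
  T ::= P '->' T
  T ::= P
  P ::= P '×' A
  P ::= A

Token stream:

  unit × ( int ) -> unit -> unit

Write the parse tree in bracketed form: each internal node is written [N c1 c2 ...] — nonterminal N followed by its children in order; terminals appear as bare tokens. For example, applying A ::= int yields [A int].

T
P -> T
P × A -> T
A × A -> T
unit × A -> T
unit × ( T ) -> T
unit × ( P ) -> T
unit × ( A ) -> T
unit × ( int ) -> T
unit × ( int ) -> P -> T
unit × ( int ) -> A -> T
unit × ( int ) -> unit -> T
unit × ( int ) -> unit -> P
unit × ( int ) -> unit -> A
unit × ( int ) -> unit -> unit

[T [P [P [A unit]] × [A ( [T [P [A int]]] )]] -> [T [P [A unit]] -> [T [P [A unit]]]]]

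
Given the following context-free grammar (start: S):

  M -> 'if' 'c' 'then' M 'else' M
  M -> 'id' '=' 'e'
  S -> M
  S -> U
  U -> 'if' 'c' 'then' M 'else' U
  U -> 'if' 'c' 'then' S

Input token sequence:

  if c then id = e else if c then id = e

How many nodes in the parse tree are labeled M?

2

[S [U if c then [M id = e] else [U if c then [S [M id = e]]]]]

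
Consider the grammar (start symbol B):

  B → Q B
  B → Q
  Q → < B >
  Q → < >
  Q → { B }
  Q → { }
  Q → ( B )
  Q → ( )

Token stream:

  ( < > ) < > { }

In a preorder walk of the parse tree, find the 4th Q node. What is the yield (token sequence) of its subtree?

{ }

[B [Q ( [B [Q < >]] )] [B [Q < >] [B [Q { }]]]]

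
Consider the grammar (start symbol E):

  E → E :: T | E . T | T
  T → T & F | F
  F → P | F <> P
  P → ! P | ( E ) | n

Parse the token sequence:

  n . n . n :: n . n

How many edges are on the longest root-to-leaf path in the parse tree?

8

[E [E [E [E [E [T [F [P n]]]] . [T [F [P n]]]] . [T [F [P n]]]] :: [T [F [P n]]]] . [T [F [P n]]]]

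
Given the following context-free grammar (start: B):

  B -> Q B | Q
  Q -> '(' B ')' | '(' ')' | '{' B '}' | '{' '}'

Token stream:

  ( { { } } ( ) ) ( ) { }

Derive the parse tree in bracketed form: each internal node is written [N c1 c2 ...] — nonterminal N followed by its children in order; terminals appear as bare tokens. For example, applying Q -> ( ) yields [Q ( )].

[B [Q ( [B [Q { [B [Q { }]] }] [B [Q ( )]]] )] [B [Q ( )] [B [Q { }]]]]

B
Q B
( B ) B
( Q B ) B
( { B } B ) B
( { Q } B ) B
( { { } } B ) B
( { { } } Q ) B
( { { } } ( ) ) B
( { { } } ( ) ) Q B
( { { } } ( ) ) ( ) B
( { { } } ( ) ) ( ) Q
( { { } } ( ) ) ( ) { }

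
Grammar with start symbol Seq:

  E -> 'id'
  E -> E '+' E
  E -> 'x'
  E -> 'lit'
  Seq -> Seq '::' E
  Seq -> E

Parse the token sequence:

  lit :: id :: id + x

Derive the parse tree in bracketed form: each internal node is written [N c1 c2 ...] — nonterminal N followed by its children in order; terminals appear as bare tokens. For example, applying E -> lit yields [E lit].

Seq
Seq :: E
Seq :: E :: E
E :: E :: E
lit :: E :: E
lit :: id :: E
lit :: id :: E + E
lit :: id :: id + E
lit :: id :: id + x

[Seq [Seq [Seq [E lit]] :: [E id]] :: [E [E id] + [E x]]]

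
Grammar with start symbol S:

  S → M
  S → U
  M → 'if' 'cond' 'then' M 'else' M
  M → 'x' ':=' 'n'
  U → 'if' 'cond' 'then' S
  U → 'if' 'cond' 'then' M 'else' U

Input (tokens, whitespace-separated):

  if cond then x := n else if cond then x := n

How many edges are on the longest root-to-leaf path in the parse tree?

5

[S [U if cond then [M x := n] else [U if cond then [S [M x := n]]]]]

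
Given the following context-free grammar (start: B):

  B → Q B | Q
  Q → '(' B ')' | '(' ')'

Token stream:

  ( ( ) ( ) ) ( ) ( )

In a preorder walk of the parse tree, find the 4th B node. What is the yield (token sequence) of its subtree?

( ) ( )

[B [Q ( [B [Q ( )] [B [Q ( )]]] )] [B [Q ( )] [B [Q ( )]]]]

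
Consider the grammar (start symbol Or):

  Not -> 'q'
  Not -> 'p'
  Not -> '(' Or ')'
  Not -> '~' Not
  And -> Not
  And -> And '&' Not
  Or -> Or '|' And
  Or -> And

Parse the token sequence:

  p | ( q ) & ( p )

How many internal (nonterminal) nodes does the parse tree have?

14

[Or [Or [And [Not p]]] | [And [And [Not ( [Or [And [Not q]]] )]] & [Not ( [Or [And [Not p]]] )]]]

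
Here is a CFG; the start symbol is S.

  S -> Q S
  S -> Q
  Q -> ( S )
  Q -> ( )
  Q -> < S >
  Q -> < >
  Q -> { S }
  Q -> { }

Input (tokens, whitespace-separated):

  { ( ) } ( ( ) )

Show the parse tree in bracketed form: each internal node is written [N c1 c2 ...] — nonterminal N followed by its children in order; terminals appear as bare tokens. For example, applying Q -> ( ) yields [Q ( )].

S
Q S
{ S } S
{ Q } S
{ ( ) } S
{ ( ) } Q
{ ( ) } ( S )
{ ( ) } ( Q )
{ ( ) } ( ( ) )

[S [Q { [S [Q ( )]] }] [S [Q ( [S [Q ( )]] )]]]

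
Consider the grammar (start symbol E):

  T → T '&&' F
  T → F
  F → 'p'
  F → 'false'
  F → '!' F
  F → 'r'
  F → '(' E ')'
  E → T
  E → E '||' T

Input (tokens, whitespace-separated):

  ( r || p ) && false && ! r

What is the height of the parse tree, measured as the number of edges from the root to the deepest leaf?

[E [T [T [T [F ( [E [E [T [F r]]] || [T [F p]]] )]] && [F false]] && [F ! [F r]]]]

9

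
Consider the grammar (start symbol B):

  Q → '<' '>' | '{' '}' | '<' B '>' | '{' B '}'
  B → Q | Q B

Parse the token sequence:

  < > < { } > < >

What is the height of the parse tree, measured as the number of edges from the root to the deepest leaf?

[B [Q < >] [B [Q < [B [Q { }]] >] [B [Q < >]]]]

5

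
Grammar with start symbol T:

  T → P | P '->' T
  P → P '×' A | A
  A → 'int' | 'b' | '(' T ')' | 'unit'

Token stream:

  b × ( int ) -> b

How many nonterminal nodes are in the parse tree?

11

[T [P [P [A b]] × [A ( [T [P [A int]]] )]] -> [T [P [A b]]]]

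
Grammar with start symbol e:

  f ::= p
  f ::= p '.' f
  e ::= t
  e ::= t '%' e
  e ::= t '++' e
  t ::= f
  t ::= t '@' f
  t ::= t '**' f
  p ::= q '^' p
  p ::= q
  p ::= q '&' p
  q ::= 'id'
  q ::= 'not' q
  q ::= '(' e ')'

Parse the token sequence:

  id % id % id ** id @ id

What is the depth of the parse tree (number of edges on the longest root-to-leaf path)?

[e [t [f [p [q id]]]] % [e [t [f [p [q id]]]] % [e [t [t [t [f [p [q id]]]] ** [f [p [q id]]]] @ [f [p [q id]]]]]]]

9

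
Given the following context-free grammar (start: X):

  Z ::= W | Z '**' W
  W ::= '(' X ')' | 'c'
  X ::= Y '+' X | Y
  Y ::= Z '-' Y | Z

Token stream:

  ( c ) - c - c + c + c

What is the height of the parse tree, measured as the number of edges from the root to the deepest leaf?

[X [Y [Z [W ( [X [Y [Z [W c]]]] )]] - [Y [Z [W c]] - [Y [Z [W c]]]]] + [X [Y [Z [W c]]] + [X [Y [Z [W c]]]]]]

8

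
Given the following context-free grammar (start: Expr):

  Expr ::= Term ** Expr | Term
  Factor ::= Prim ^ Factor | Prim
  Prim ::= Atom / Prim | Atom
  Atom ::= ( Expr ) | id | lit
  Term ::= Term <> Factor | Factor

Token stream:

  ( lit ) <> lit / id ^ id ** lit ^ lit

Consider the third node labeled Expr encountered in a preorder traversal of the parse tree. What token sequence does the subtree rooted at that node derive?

lit ^ lit

[Expr [Term [Term [Factor [Prim [Atom ( [Expr [Term [Factor [Prim [Atom lit]]]]] )]]]] <> [Factor [Prim [Atom lit] / [Prim [Atom id]]] ^ [Factor [Prim [Atom id]]]]] ** [Expr [Term [Factor [Prim [Atom lit]] ^ [Factor [Prim [Atom lit]]]]]]]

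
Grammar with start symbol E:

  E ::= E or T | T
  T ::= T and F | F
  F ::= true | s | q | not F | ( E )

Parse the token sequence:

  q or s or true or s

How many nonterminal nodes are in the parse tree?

[E [E [E [E [T [F q]]] or [T [F s]]] or [T [F true]]] or [T [F s]]]

12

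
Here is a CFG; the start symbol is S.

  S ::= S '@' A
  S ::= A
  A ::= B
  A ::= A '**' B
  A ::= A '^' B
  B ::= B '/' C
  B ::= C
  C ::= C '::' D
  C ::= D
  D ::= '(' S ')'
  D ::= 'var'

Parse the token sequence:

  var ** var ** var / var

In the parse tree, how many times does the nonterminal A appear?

3

[S [A [A [A [B [C [D var]]]] ** [B [C [D var]]]] ** [B [B [C [D var]]] / [C [D var]]]]]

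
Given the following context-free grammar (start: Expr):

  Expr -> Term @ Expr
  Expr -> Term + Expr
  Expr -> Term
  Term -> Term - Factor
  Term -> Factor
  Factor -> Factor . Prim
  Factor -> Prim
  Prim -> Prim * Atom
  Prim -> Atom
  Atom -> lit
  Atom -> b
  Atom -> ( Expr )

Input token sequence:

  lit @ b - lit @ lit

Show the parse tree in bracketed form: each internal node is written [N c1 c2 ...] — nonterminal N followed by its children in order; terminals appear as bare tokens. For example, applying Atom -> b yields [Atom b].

Expr
Term @ Expr
Factor @ Expr
Prim @ Expr
Atom @ Expr
lit @ Expr
lit @ Term @ Expr
lit @ Term - Factor @ Expr
lit @ Factor - Factor @ Expr
lit @ Prim - Factor @ Expr
lit @ Atom - Factor @ Expr
lit @ b - Factor @ Expr
lit @ b - Prim @ Expr
lit @ b - Atom @ Expr
lit @ b - lit @ Expr
lit @ b - lit @ Term
lit @ b - lit @ Factor
lit @ b - lit @ Prim
lit @ b - lit @ Atom
lit @ b - lit @ lit

[Expr [Term [Factor [Prim [Atom lit]]]] @ [Expr [Term [Term [Factor [Prim [Atom b]]]] - [Factor [Prim [Atom lit]]]] @ [Expr [Term [Factor [Prim [Atom lit]]]]]]]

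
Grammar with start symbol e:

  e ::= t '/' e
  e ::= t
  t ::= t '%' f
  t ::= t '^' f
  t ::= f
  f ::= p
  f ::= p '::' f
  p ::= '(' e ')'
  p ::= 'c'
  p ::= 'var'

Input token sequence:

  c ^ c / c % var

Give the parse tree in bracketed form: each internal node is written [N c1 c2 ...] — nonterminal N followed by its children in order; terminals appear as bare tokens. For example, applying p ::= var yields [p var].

[e [t [t [f [p c]]] ^ [f [p c]]] / [e [t [t [f [p c]]] % [f [p var]]]]]

e
t / e
t ^ f / e
f ^ f / e
p ^ f / e
c ^ f / e
c ^ p / e
c ^ c / e
c ^ c / t
c ^ c / t % f
c ^ c / f % f
c ^ c / p % f
c ^ c / c % f
c ^ c / c % p
c ^ c / c % var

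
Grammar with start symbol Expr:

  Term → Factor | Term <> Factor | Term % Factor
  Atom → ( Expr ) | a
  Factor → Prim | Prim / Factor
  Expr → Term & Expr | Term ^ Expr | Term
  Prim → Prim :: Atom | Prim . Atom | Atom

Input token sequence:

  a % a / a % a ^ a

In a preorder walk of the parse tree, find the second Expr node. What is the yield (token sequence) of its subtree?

[Expr [Term [Term [Term [Factor [Prim [Atom a]]]] % [Factor [Prim [Atom a]] / [Factor [Prim [Atom a]]]]] % [Factor [Prim [Atom a]]]] ^ [Expr [Term [Factor [Prim [Atom a]]]]]]

a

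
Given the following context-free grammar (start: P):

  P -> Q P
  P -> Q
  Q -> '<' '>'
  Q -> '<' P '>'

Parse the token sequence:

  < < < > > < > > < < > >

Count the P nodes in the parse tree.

[P [Q < [P [Q < [P [Q < >]] >] [P [Q < >]]] >] [P [Q < [P [Q < >]] >]]]

6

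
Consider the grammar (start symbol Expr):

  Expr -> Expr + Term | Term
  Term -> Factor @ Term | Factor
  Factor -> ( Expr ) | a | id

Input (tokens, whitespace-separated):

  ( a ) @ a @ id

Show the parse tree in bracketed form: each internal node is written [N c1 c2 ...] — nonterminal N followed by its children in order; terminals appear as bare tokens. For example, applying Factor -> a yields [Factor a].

[Expr [Term [Factor ( [Expr [Term [Factor a]]] )] @ [Term [Factor a] @ [Term [Factor id]]]]]

Expr
Term
Factor @ Term
( Expr ) @ Term
( Term ) @ Term
( Factor ) @ Term
( a ) @ Term
( a ) @ Factor @ Term
( a ) @ a @ Term
( a ) @ a @ Factor
( a ) @ a @ id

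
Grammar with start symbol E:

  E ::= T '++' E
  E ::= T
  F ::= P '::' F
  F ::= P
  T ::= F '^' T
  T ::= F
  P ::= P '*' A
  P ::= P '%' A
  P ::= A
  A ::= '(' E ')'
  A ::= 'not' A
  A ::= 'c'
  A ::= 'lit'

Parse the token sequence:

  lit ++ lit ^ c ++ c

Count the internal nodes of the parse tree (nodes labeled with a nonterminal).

[E [T [F [P [A lit]]]] ++ [E [T [F [P [A lit]]] ^ [T [F [P [A c]]]]] ++ [E [T [F [P [A c]]]]]]]

19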